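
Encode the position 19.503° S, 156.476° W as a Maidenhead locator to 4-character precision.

BH10

Shift to the Maidenhead origin (180°W, 90°S): lon 23.52, lat 70.50.
Field: lon ⌊23.52/20⌋ = 1 → B; lat ⌊70.50/10⌋ = 7 → H.
Square: lon ⌊3.52/2⌋ = 1; lat ⌊0.50/1⌋ = 0.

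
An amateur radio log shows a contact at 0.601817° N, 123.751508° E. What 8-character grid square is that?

Shift to the Maidenhead origin (180°W, 90°S): lon 303.75151, lat 90.60182.
Field (20°×10°, letters A–R): 303.75151/20 → 15 → P, 90.60182/10 → 9 → J; chars PJ.
Square (2°×1°, digits 0–9): 3.75151/2 → 1, 0.60182/1 → 0; chars 10.
Subsquare (5′×2.5′, letters a–x): 1.75151/0.0833333 → 21 → v, 0.60182/0.0416667 → 14 → o; chars vo.
Extended square (30″×15″, digits 0–9): 0.00151/0.00833333 → 0, 0.01848/0.00416667 → 4; chars 04.

PJ10vo04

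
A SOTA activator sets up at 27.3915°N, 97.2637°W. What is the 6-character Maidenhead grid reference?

EL17ij

Add 180° to longitude and 90° to latitude: 82.7363, 117.3915.
Field: 82.7363/20 → 4 → E, 117.3915/10 → 11 → L; chars EL.
Square: 2.7363/2 → 1, 7.3915/1 → 7; chars 17.
Subsquare: 0.7363/0.0833333 → 8 → i, 0.3915/0.0416667 → 9 → j; chars ij.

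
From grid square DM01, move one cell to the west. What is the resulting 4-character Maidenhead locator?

CM91

Longitude square 0; −1 → -1, wraps to 9, carry into field.
Longitude field D = 3; −1 → 2 = C.
The latitude characters are unchanged.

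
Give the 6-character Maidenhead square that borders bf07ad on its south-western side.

Longitude subsquare a = 0; −1 → -1, wraps to 23 = x, carry into square.
Longitude square 0; −1 → -1, wraps to 9, carry into field.
Longitude field B = 1; −1 → 0 = A.
Latitude subsquare d = 3; −1 → 2 = c.

AF97xc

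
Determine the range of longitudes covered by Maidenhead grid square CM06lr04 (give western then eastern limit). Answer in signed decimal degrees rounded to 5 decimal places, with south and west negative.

-139.08333, -139.07500

Field C=2, M=12: +2·20° lon, +12·10° lat → SW at lon -140°, lat 30°.
Square 0, 6: +0·2° lon, +6·1° lat → SW at lon -140°, lat 36°.
Subsquare l=11, r=17: +11·0.0833333° lon, +17·0.0416667° lat → SW at lon -139.083°, lat 36.7083°.
Extended square 0, 4: +0·0.00833333° lon, +4·0.00416667° lat → SW at lon -139.083°, lat 36.725°.
Cell spans 0.00833333° lon × 0.00416667° lat.
west -139.08333, east -139.07500.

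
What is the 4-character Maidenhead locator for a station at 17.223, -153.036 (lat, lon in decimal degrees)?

BK37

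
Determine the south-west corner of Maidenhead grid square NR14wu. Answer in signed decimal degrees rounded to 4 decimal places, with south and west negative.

84.8333, 83.8333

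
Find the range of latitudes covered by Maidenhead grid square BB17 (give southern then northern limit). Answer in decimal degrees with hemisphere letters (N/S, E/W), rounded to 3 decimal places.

Field B=1, B=1: +1·20° lon, +1·10° lat → SW at lon -160°, lat -80°.
Square 1, 7: +1·2° lon, +7·1° lat → SW at lon -158°, lat -73°.
Cell spans 2° lon × 1° lat.
south 73.000° S, north 72.000° S.

73.000° S, 72.000° S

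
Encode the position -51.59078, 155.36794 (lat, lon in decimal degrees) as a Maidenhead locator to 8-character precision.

QD78qj48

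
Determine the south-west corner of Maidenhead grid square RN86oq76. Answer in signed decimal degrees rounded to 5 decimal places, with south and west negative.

Field R=17, N=13: +17·20° lon, +13·10° lat → SW at lon 160°, lat 40°.
Square 8, 6: +8·2° lon, +6·1° lat → SW at lon 176°, lat 46°.
Subsquare o=14, q=16: +14·0.0833333° lon, +16·0.0416667° lat → SW at lon 177.167°, lat 46.6667°.
Extended square 7, 6: +7·0.00833333° lon, +6·0.00416667° lat → SW at lon 177.225°, lat 46.6917°.
latitude 46.69167, longitude 177.22500.

46.69167, 177.22500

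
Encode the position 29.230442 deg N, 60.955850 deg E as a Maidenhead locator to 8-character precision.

ML09lf45

Add 180° to longitude and 90° to latitude: 240.95585, 119.23044.
Field: lon ⌊240.95585/20⌋ = 12 → M; lat ⌊119.23044/10⌋ = 11 → L.
Square: lon ⌊0.95585/2⌋ = 0; lat ⌊9.23044/1⌋ = 9.
Subsquare: lon ⌊0.95585/0.0833333⌋ = 11 → l; lat ⌊0.23044/0.0416667⌋ = 5 → f.
Extended square: lon ⌊0.03918/0.00833333⌋ = 4; lat ⌊0.02211/0.00416667⌋ = 5.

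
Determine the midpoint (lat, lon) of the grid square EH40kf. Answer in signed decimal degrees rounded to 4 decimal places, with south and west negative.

-19.7708, -91.1250

Field E=4, H=7: +4·20° lon, +7·10° lat → SW at lon -100°, lat -20°.
Square 4, 0: +4·2° lon, +0·1° lat → SW at lon -92°, lat -20°.
Subsquare k=10, f=5: +10·0.0833333° lon, +5·0.0416667° lat → SW at lon -91.1667°, lat -19.7917°.
Cell spans 0.0833333° lon × 0.0416667° lat. Centre is SW corner plus half of each.
latitude -19.7708, longitude -91.1250.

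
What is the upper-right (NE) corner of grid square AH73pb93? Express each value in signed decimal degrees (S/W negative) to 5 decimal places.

Field A=0, H=7: +0·20° lon, +7·10° lat → SW at lon -180°, lat -20°.
Square 7, 3: +7·2° lon, +3·1° lat → SW at lon -166°, lat -17°.
Subsquare p=15, b=1: +15·0.0833333° lon, +1·0.0416667° lat → SW at lon -164.75°, lat -16.9583°.
Extended square 9, 3: +9·0.00833333° lon, +3·0.00416667° lat → SW at lon -164.675°, lat -16.9458°.
Cell spans 0.00833333° lon × 0.00416667° lat. NE corner is SW corner plus one full cell.
latitude -16.94167, longitude -164.66667.

-16.94167, -164.66667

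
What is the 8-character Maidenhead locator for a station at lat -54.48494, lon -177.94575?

AD15am63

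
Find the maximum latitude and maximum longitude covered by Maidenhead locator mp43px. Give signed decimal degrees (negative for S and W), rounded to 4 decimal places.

Field M=12, P=15: +12·20° lon, +15·10° lat → SW at lon 60°, lat 60°.
Square 4, 3: +4·2° lon, +3·1° lat → SW at lon 68°, lat 63°.
Subsquare p=15, x=23: +15·0.0833333° lon, +23·0.0416667° lat → SW at lon 69.25°, lat 63.9583°.
Cell spans 0.0833333° lon × 0.0416667° lat. NE corner is SW corner plus one full cell.
latitude 64.0000, longitude 69.3333.

64.0000, 69.3333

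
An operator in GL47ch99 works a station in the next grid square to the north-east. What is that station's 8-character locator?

Longitude extended square 9; +1 → 10, wraps to 0, carry into subsquare.
Longitude subsquare c = 2; +1 → 3 = d.
Latitude extended square 9; +1 → 10, wraps to 0, carry into subsquare.
Latitude subsquare h = 7; +1 → 8 = i.

GL47di00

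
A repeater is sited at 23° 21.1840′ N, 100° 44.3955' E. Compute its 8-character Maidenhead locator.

OL03ii84

Shift to the Maidenhead origin (180°W, 90°S): lon 280.73992, lat 113.35307.
Field: lon ⌊280.73992/20⌋ = 14 → O; lat ⌊113.35307/10⌋ = 11 → L.
Square: lon ⌊0.73992/2⌋ = 0; lat ⌊3.35307/1⌋ = 3.
Subsquare: lon ⌊0.73992/0.0833333⌋ = 8 → i; lat ⌊0.35307/0.0416667⌋ = 8 → i.
Extended square: lon ⌊0.07326/0.00833333⌋ = 8; lat ⌊0.01973/0.00416667⌋ = 4.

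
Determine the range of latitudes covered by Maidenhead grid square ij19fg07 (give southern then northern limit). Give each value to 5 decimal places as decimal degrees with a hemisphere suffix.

9.27917° N, 9.28333° N

Field I=8, J=9: +8·20° lon, +9·10° lat → SW at lon -20°, lat 0°.
Square 1, 9: +1·2° lon, +9·1° lat → SW at lon -18°, lat 9°.
Subsquare f=5, g=6: +5·0.0833333° lon, +6·0.0416667° lat → SW at lon -17.5833°, lat 9.25°.
Extended square 0, 7: +0·0.00833333° lon, +7·0.00416667° lat → SW at lon -17.5833°, lat 9.27917°.
Cell spans 0.00833333° lon × 0.00416667° lat.
south 9.27917° N, north 9.28333° N.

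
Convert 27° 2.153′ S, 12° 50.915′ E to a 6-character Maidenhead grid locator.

JG62kx

Shift to the Maidenhead origin (180°W, 90°S): lon 192.8486, lat 62.9641.
Field (20°×10°, letters A–R): 192.8486/20 → 9 → J, 62.9641/10 → 6 → G; chars JG.
Square (2°×1°, digits 0–9): 12.8486/2 → 6, 2.9641/1 → 2; chars 62.
Subsquare (5′×2.5′, letters a–x): 0.8486/0.0833333 → 10 → k, 0.9641/0.0416667 → 23 → x; chars kx.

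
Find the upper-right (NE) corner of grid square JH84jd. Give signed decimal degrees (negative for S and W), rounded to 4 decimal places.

-15.8333, 16.8333

Field J=9, H=7: +9·20° lon, +7·10° lat → SW at lon 0°, lat -20°.
Square 8, 4: +8·2° lon, +4·1° lat → SW at lon 16°, lat -16°.
Subsquare j=9, d=3: +9·0.0833333° lon, +3·0.0416667° lat → SW at lon 16.75°, lat -15.875°.
Cell spans 0.0833333° lon × 0.0416667° lat. NE corner is SW corner plus one full cell.
latitude -15.8333, longitude 16.8333.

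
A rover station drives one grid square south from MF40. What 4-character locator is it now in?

ME49

Latitude square 0; −1 → -1, wraps to 9, carry into field.
Latitude field F = 5; −1 → 4 = E.
The longitude characters are unchanged.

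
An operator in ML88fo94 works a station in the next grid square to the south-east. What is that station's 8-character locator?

Longitude extended square 9; +1 → 10, wraps to 0, carry into subsquare.
Longitude subsquare f = 5; +1 → 6 = g.
Latitude extended square 4; −1 → 3.

ML88go03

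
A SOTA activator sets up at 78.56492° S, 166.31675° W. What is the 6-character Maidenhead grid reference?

AB61uk

Offset from 180°W / 90°S: lon 13.6832°, lat 11.4351°.
Field (20°×10°, letters A–R): lon ⌊13.6832/20⌋ = 0 → A; lat ⌊11.4351/10⌋ = 1 → B.
Square (2°×1°, digits 0–9): lon ⌊13.6832/2⌋ = 6; lat ⌊1.4351/1⌋ = 1.
Subsquare (5′×2.5′, letters a–x): lon ⌊1.6832/0.0833333⌋ = 20 → u; lat ⌊0.4351/0.0416667⌋ = 10 → k.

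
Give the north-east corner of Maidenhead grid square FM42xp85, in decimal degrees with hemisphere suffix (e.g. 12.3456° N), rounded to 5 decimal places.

Field F=5, M=12: +5·20° lon, +12·10° lat → SW at lon -80°, lat 30°.
Square 4, 2: +4·2° lon, +2·1° lat → SW at lon -72°, lat 32°.
Subsquare x=23, p=15: +23·0.0833333° lon, +15·0.0416667° lat → SW at lon -70.0833°, lat 32.625°.
Extended square 8, 5: +8·0.00833333° lon, +5·0.00416667° lat → SW at lon -70.0167°, lat 32.6458°.
Cell spans 0.00833333° lon × 0.00416667° lat. NE corner is SW corner plus one full cell.
latitude 32.65000° N, longitude 70.00833° W.

32.65000° N, 70.00833° W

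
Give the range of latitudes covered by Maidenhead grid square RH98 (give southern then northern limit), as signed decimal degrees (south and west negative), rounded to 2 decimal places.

-12.00, -11.00

Field R=17, H=7: +17·20° lon, +7·10° lat → SW at lon 160°, lat -20°.
Square 9, 8: +9·2° lon, +8·1° lat → SW at lon 178°, lat -12°.
Cell spans 2° lon × 1° lat.
south -12.00, north -11.00.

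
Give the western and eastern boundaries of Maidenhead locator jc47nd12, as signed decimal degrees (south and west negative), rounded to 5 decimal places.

Field J=9, C=2: +9·20° lon, +2·10° lat → SW at lon 0°, lat -70°.
Square 4, 7: +4·2° lon, +7·1° lat → SW at lon 8°, lat -63°.
Subsquare n=13, d=3: +13·0.0833333° lon, +3·0.0416667° lat → SW at lon 9.08333°, lat -62.875°.
Extended square 1, 2: +1·0.00833333° lon, +2·0.00416667° lat → SW at lon 9.09167°, lat -62.8667°.
Cell spans 0.00833333° lon × 0.00416667° lat.
west 9.09167, east 9.10000.

9.09167, 9.10000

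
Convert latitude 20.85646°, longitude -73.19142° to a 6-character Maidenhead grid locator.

FL30ju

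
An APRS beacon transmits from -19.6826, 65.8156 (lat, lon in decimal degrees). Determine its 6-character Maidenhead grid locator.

MH20vh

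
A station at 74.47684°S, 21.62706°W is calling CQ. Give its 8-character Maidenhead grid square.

Shift to the Maidenhead origin (180°W, 90°S): lon 158.37294, lat 15.52316.
Field: lon ⌊158.37294/20⌋ = 7 → H; lat ⌊15.52316/10⌋ = 1 → B.
Square: lon ⌊18.37294/2⌋ = 9; lat ⌊5.52316/1⌋ = 5.
Subsquare: lon ⌊0.37294/0.0833333⌋ = 4 → e; lat ⌊0.52316/0.0416667⌋ = 12 → m.
Extended square: lon ⌊0.03961/0.00833333⌋ = 4; lat ⌊0.02316/0.00416667⌋ = 5.

HB95em45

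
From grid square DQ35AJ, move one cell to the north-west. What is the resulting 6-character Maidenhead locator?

DQ25xk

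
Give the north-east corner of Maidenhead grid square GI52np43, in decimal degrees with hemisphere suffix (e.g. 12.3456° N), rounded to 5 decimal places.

Field G=6, I=8: +6·20° lon, +8·10° lat → SW at lon -60°, lat -10°.
Square 5, 2: +5·2° lon, +2·1° lat → SW at lon -50°, lat -8°.
Subsquare n=13, p=15: +13·0.0833333° lon, +15·0.0416667° lat → SW at lon -48.9167°, lat -7.375°.
Extended square 4, 3: +4·0.00833333° lon, +3·0.00416667° lat → SW at lon -48.8833°, lat -7.3625°.
Cell spans 0.00833333° lon × 0.00416667° lat. NE corner is SW corner plus one full cell.
latitude 7.35833° S, longitude 48.87500° W.

7.35833° S, 48.87500° W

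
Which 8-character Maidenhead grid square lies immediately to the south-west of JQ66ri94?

Longitude extended square 9; −1 → 8.
Latitude extended square 4; −1 → 3.

JQ66ri83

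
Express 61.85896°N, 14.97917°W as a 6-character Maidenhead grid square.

Add 180° to longitude and 90° to latitude: 165.0208, 151.8590.
Field: lon ⌊165.0208/20⌋ = 8 → I; lat ⌊151.8590/10⌋ = 15 → P.
Square: lon ⌊5.0208/2⌋ = 2; lat ⌊1.8590/1⌋ = 1.
Subsquare: lon ⌊1.0208/0.0833333⌋ = 12 → m; lat ⌊0.8590/0.0416667⌋ = 20 → u.

IP21mu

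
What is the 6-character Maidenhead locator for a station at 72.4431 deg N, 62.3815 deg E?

MQ12ek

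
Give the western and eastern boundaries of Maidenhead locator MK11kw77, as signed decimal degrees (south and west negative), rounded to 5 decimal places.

Field M=12, K=10: +12·20° lon, +10·10° lat → SW at lon 60°, lat 10°.
Square 1, 1: +1·2° lon, +1·1° lat → SW at lon 62°, lat 11°.
Subsquare k=10, w=22: +10·0.0833333° lon, +22·0.0416667° lat → SW at lon 62.8333°, lat 11.9167°.
Extended square 7, 7: +7·0.00833333° lon, +7·0.00416667° lat → SW at lon 62.8917°, lat 11.9458°.
Cell spans 0.00833333° lon × 0.00416667° lat.
west 62.89167, east 62.90000.

62.89167, 62.90000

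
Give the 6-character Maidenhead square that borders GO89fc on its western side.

GO89ec

Longitude subsquare f = 5; −1 → 4 = e.
The latitude characters are unchanged.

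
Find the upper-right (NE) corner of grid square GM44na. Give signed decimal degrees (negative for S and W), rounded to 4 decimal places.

Field G=6, M=12: +6·20° lon, +12·10° lat → SW at lon -60°, lat 30°.
Square 4, 4: +4·2° lon, +4·1° lat → SW at lon -52°, lat 34°.
Subsquare n=13, a=0: +13·0.0833333° lon, +0·0.0416667° lat → SW at lon -50.9167°, lat 34°.
Cell spans 0.0833333° lon × 0.0416667° lat. NE corner is SW corner plus one full cell.
latitude 34.0417, longitude -50.8333.

34.0417, -50.8333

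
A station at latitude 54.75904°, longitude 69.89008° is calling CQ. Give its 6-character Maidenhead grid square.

MO44ws

Offset from 180°W / 90°S: lon 249.8901°, lat 144.7590°.
Field: 249.8901/20 → 12 → M, 144.7590/10 → 14 → O; chars MO.
Square: 9.8901/2 → 4, 4.7590/1 → 4; chars 44.
Subsquare: 1.8901/0.0833333 → 22 → w, 0.7590/0.0416667 → 18 → s; chars ws.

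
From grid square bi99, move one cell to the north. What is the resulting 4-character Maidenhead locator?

BJ90

Latitude square 9; +1 → 10, wraps to 0, carry into field.
Latitude field I = 8; +1 → 9 = J.
The longitude characters are unchanged.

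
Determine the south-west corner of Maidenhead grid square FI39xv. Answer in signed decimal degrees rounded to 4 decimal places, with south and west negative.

Field F=5, I=8: +5·20° lon, +8·10° lat → SW at lon -80°, lat -10°.
Square 3, 9: +3·2° lon, +9·1° lat → SW at lon -74°, lat -1°.
Subsquare x=23, v=21: +23·0.0833333° lon, +21·0.0416667° lat → SW at lon -72.0833°, lat -0.125°.
latitude -0.1250, longitude -72.0833.

-0.1250, -72.0833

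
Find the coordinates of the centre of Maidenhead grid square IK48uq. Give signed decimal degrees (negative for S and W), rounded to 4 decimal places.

Field I=8, K=10: +8·20° lon, +10·10° lat → SW at lon -20°, lat 10°.
Square 4, 8: +4·2° lon, +8·1° lat → SW at lon -12°, lat 18°.
Subsquare u=20, q=16: +20·0.0833333° lon, +16·0.0416667° lat → SW at lon -10.3333°, lat 18.6667°.
Cell spans 0.0833333° lon × 0.0416667° lat. Centre is SW corner plus half of each.
latitude 18.6875, longitude -10.2917.

18.6875, -10.2917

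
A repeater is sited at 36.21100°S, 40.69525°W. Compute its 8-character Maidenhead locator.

GF93ps69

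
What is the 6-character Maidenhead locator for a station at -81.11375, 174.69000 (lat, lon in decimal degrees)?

RA78iv

Offset from 180°W / 90°S: lon 354.6900°, lat 8.8863°.
Field: lon ⌊354.6900/20⌋ = 17 → R; lat ⌊8.8863/10⌋ = 0 → A.
Square: lon ⌊14.6900/2⌋ = 7; lat ⌊8.8863/1⌋ = 8.
Subsquare: lon ⌊0.6900/0.0833333⌋ = 8 → i; lat ⌊0.8863/0.0416667⌋ = 21 → v.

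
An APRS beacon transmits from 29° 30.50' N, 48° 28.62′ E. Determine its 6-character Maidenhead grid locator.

LL49fm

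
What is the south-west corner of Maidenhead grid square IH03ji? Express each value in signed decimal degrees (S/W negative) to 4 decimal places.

Field I=8, H=7: +8·20° lon, +7·10° lat → SW at lon -20°, lat -20°.
Square 0, 3: +0·2° lon, +3·1° lat → SW at lon -20°, lat -17°.
Subsquare j=9, i=8: +9·0.0833333° lon, +8·0.0416667° lat → SW at lon -19.25°, lat -16.6667°.
latitude -16.6667, longitude -19.2500.

-16.6667, -19.2500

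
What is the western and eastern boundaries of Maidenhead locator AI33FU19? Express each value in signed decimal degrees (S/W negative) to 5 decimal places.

-173.57500, -173.56667

Field A=0, I=8: +0·20° lon, +8·10° lat → SW at lon -180°, lat -10°.
Square 3, 3: +3·2° lon, +3·1° lat → SW at lon -174°, lat -7°.
Subsquare f=5, u=20: +5·0.0833333° lon, +20·0.0416667° lat → SW at lon -173.583°, lat -6.16667°.
Extended square 1, 9: +1·0.00833333° lon, +9·0.00416667° lat → SW at lon -173.575°, lat -6.12917°.
Cell spans 0.00833333° lon × 0.00416667° lat.
west -173.57500, east -173.56667.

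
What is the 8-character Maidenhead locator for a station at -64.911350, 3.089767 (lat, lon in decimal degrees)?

JC15nc01

Add 180° to longitude and 90° to latitude: 183.08977, 25.08865.
Field (20°×10°, letters A–R): 183.08977/20 → 9 → J, 25.08865/10 → 2 → C; chars JC.
Square (2°×1°, digits 0–9): 3.08977/2 → 1, 5.08865/1 → 5; chars 15.
Subsquare (5′×2.5′, letters a–x): 1.08977/0.0833333 → 13 → n, 0.08865/0.0416667 → 2 → c; chars nc.
Extended square (30″×15″, digits 0–9): 0.00643/0.00833333 → 0, 0.00532/0.00416667 → 1; chars 01.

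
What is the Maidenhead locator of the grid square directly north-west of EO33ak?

EO23xl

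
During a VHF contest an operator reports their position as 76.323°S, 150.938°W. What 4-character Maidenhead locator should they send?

Shift to the Maidenhead origin (180°W, 90°S): lon 29.06, lat 13.68.
Field: 29.06/20 → 1 → B, 13.68/10 → 1 → B; chars BB.
Square: 9.06/2 → 4, 3.68/1 → 3; chars 43.

BB43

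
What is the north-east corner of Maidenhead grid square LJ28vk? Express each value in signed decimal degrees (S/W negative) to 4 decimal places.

8.4583, 45.8333

Field L=11, J=9: +11·20° lon, +9·10° lat → SW at lon 40°, lat 0°.
Square 2, 8: +2·2° lon, +8·1° lat → SW at lon 44°, lat 8°.
Subsquare v=21, k=10: +21·0.0833333° lon, +10·0.0416667° lat → SW at lon 45.75°, lat 8.41667°.
Cell spans 0.0833333° lon × 0.0416667° lat. NE corner is SW corner plus one full cell.
latitude 8.4583, longitude 45.8333.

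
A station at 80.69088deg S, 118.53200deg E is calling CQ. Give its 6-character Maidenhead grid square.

OA99gh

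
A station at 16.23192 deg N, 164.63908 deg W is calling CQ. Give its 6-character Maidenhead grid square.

AK76qf

Add 180° to longitude and 90° to latitude: 15.3609, 106.2319.
Field (20°×10°, letters A–R): 15.3609/20 → 0 → A, 106.2319/10 → 10 → K; chars AK.
Square (2°×1°, digits 0–9): 15.3609/2 → 7, 6.2319/1 → 6; chars 76.
Subsquare (5′×2.5′, letters a–x): 1.3609/0.0833333 → 16 → q, 0.2319/0.0416667 → 5 → f; chars qf.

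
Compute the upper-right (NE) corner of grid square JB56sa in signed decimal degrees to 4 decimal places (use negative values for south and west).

Field J=9, B=1: +9·20° lon, +1·10° lat → SW at lon 0°, lat -80°.
Square 5, 6: +5·2° lon, +6·1° lat → SW at lon 10°, lat -74°.
Subsquare s=18, a=0: +18·0.0833333° lon, +0·0.0416667° lat → SW at lon 11.5°, lat -74°.
Cell spans 0.0833333° lon × 0.0416667° lat. NE corner is SW corner plus one full cell.
latitude -73.9583, longitude 11.5833.

-73.9583, 11.5833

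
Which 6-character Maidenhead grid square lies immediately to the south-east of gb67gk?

Longitude subsquare g = 6; +1 → 7 = h.
Latitude subsquare k = 10; −1 → 9 = j.

GB67hj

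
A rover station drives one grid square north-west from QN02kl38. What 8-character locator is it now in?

Longitude extended square 3; −1 → 2.
Latitude extended square 8; +1 → 9.

QN02kl29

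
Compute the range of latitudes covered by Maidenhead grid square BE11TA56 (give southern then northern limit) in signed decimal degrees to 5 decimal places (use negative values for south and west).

-48.97500, -48.97083

Field B=1, E=4: +1·20° lon, +4·10° lat → SW at lon -160°, lat -50°.
Square 1, 1: +1·2° lon, +1·1° lat → SW at lon -158°, lat -49°.
Subsquare t=19, a=0: +19·0.0833333° lon, +0·0.0416667° lat → SW at lon -156.417°, lat -49°.
Extended square 5, 6: +5·0.00833333° lon, +6·0.00416667° lat → SW at lon -156.375°, lat -48.975°.
Cell spans 0.00833333° lon × 0.00416667° lat.
south -48.97500, north -48.97083.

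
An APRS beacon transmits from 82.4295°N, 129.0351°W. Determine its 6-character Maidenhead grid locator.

CR52lk

Offset from 180°W / 90°S: lon 50.9649°, lat 172.4295°.
Field: lon ⌊50.9649/20⌋ = 2 → C; lat ⌊172.4295/10⌋ = 17 → R.
Square: lon ⌊10.9649/2⌋ = 5; lat ⌊2.4295/1⌋ = 2.
Subsquare: lon ⌊0.9649/0.0833333⌋ = 11 → l; lat ⌊0.4295/0.0416667⌋ = 10 → k.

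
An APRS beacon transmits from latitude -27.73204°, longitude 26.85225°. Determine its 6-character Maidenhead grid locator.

KG32kg

Add 180° to longitude and 90° to latitude: 206.8522, 62.2680.
Field: lon ⌊206.8522/20⌋ = 10 → K; lat ⌊62.2680/10⌋ = 6 → G.
Square: lon ⌊6.8522/2⌋ = 3; lat ⌊2.2680/1⌋ = 2.
Subsquare: lon ⌊0.8522/0.0833333⌋ = 10 → k; lat ⌊0.2680/0.0416667⌋ = 6 → g.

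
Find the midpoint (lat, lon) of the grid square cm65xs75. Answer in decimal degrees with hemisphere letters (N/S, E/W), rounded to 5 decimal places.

35.77292° N, 126.02083° W

Field C=2, M=12: +2·20° lon, +12·10° lat → SW at lon -140°, lat 30°.
Square 6, 5: +6·2° lon, +5·1° lat → SW at lon -128°, lat 35°.
Subsquare x=23, s=18: +23·0.0833333° lon, +18·0.0416667° lat → SW at lon -126.083°, lat 35.75°.
Extended square 7, 5: +7·0.00833333° lon, +5·0.00416667° lat → SW at lon -126.025°, lat 35.7708°.
Cell spans 0.00833333° lon × 0.00416667° lat. Centre is SW corner plus half of each.
latitude 35.77292° N, longitude 126.02083° W.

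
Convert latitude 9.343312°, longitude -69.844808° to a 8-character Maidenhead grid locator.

Add 180° to longitude and 90° to latitude: 110.15519, 99.34331.
Field: 110.15519/20 → 5 → F, 99.34331/10 → 9 → J; chars FJ.
Square: 10.15519/2 → 5, 9.34331/1 → 9; chars 59.
Subsquare: 0.15519/0.0833333 → 1 → b, 0.34331/0.0416667 → 8 → i; chars bi.
Extended square: 0.07186/0.00833333 → 8, 0.00998/0.00416667 → 2; chars 82.

FJ59bi82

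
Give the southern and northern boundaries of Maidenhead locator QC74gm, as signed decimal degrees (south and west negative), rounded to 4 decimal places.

Field Q=16, C=2: +16·20° lon, +2·10° lat → SW at lon 140°, lat -70°.
Square 7, 4: +7·2° lon, +4·1° lat → SW at lon 154°, lat -66°.
Subsquare g=6, m=12: +6·0.0833333° lon, +12·0.0416667° lat → SW at lon 154.5°, lat -65.5°.
Cell spans 0.0833333° lon × 0.0416667° lat.
south -65.5000, north -65.4583.

-65.5000, -65.4583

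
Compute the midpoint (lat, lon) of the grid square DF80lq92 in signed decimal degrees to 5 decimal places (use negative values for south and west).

-39.32292, -103.00417

Field D=3, F=5: +3·20° lon, +5·10° lat → SW at lon -120°, lat -40°.
Square 8, 0: +8·2° lon, +0·1° lat → SW at lon -104°, lat -40°.
Subsquare l=11, q=16: +11·0.0833333° lon, +16·0.0416667° lat → SW at lon -103.083°, lat -39.3333°.
Extended square 9, 2: +9·0.00833333° lon, +2·0.00416667° lat → SW at lon -103.008°, lat -39.325°.
Cell spans 0.00833333° lon × 0.00416667° lat. Centre is SW corner plus half of each.
latitude -39.32292, longitude -103.00417.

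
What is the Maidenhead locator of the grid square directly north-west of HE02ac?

GE92xd

Longitude subsquare a = 0; −1 → -1, wraps to 23 = x, carry into square.
Longitude square 0; −1 → -1, wraps to 9, carry into field.
Longitude field H = 7; −1 → 6 = G.
Latitude subsquare c = 2; +1 → 3 = d.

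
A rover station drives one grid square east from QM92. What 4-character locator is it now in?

RM02

Longitude square 9; +1 → 10, wraps to 0, carry into field.
Longitude field Q = 16; +1 → 17 = R.
The latitude characters are unchanged.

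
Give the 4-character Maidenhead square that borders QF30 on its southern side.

QE39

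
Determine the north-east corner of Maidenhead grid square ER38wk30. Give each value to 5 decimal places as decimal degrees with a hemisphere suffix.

Field E=4, R=17: +4·20° lon, +17·10° lat → SW at lon -100°, lat 80°.
Square 3, 8: +3·2° lon, +8·1° lat → SW at lon -94°, lat 88°.
Subsquare w=22, k=10: +22·0.0833333° lon, +10·0.0416667° lat → SW at lon -92.1667°, lat 88.4167°.
Extended square 3, 0: +3·0.00833333° lon, +0·0.00416667° lat → SW at lon -92.1417°, lat 88.4167°.
Cell spans 0.00833333° lon × 0.00416667° lat. NE corner is SW corner plus one full cell.
latitude 88.42083° N, longitude 92.13333° W.

88.42083° N, 92.13333° W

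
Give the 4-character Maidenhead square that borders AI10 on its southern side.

AH19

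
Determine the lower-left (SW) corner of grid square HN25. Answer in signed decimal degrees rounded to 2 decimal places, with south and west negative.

Field H=7, N=13: +7·20° lon, +13·10° lat → SW at lon -40°, lat 40°.
Square 2, 5: +2·2° lon, +5·1° lat → SW at lon -36°, lat 45°.
latitude 45.00, longitude -36.00.

45.00, -36.00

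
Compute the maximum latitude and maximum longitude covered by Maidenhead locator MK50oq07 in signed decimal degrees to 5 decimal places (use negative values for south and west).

10.70000, 71.17500

Field M=12, K=10: +12·20° lon, +10·10° lat → SW at lon 60°, lat 10°.
Square 5, 0: +5·2° lon, +0·1° lat → SW at lon 70°, lat 10°.
Subsquare o=14, q=16: +14·0.0833333° lon, +16·0.0416667° lat → SW at lon 71.1667°, lat 10.6667°.
Extended square 0, 7: +0·0.00833333° lon, +7·0.00416667° lat → SW at lon 71.1667°, lat 10.6958°.
Cell spans 0.00833333° lon × 0.00416667° lat. NE corner is SW corner plus one full cell.
latitude 10.70000, longitude 71.17500.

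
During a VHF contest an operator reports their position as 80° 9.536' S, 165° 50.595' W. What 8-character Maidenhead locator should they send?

Offset from 180°W / 90°S: lon 14.15675°, lat 9.84107°.
Field (20°×10°, letters A–R): 14.15675/20 → 0 → A, 9.84107/10 → 0 → A; chars AA.
Square (2°×1°, digits 0–9): 14.15675/2 → 7, 9.84107/1 → 9; chars 79.
Subsquare (5′×2.5′, letters a–x): 0.15675/0.0833333 → 1 → b, 0.84107/0.0416667 → 20 → u; chars bu.
Extended square (30″×15″, digits 0–9): 0.07342/0.00833333 → 8, 0.00773/0.00416667 → 1; chars 81.

AA79bu81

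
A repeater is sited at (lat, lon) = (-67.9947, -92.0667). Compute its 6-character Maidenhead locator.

EC32xa

Add 180° to longitude and 90° to latitude: 87.9333, 22.0053.
Field: 87.9333/20 → 4 → E, 22.0053/10 → 2 → C; chars EC.
Square: 7.9333/2 → 3, 2.0053/1 → 2; chars 32.
Subsquare: 1.9333/0.0833333 → 23 → x, 0.0053/0.0416667 → 0 → a; chars xa.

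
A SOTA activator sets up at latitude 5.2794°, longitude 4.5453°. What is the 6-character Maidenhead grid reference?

Add 180° to longitude and 90° to latitude: 184.5453, 95.2794.
Field (20°×10°, letters A–R): 184.5453/20 → 9 → J, 95.2794/10 → 9 → J; chars JJ.
Square (2°×1°, digits 0–9): 4.5453/2 → 2, 5.2794/1 → 5; chars 25.
Subsquare (5′×2.5′, letters a–x): 0.5453/0.0833333 → 6 → g, 0.2794/0.0416667 → 6 → g; chars gg.

JJ25gg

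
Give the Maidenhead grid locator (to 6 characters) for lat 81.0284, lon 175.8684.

Offset from 180°W / 90°S: lon 355.8684°, lat 171.0284°.
Field: lon ⌊355.8684/20⌋ = 17 → R; lat ⌊171.0284/10⌋ = 17 → R.
Square: lon ⌊15.8684/2⌋ = 7; lat ⌊1.0284/1⌋ = 1.
Subsquare: lon ⌊1.8684/0.0833333⌋ = 22 → w; lat ⌊0.0284/0.0416667⌋ = 0 → a.

RR71wa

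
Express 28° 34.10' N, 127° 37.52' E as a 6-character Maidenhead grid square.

PL38tn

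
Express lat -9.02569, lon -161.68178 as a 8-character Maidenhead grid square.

AI90dx83

Shift to the Maidenhead origin (180°W, 90°S): lon 18.31822, lat 80.97431.
Field: lon ⌊18.31822/20⌋ = 0 → A; lat ⌊80.97431/10⌋ = 8 → I.
Square: lon ⌊18.31822/2⌋ = 9; lat ⌊0.97431/1⌋ = 0.
Subsquare: lon ⌊0.31822/0.0833333⌋ = 3 → d; lat ⌊0.97431/0.0416667⌋ = 23 → x.
Extended square: lon ⌊0.06822/0.00833333⌋ = 8; lat ⌊0.01598/0.00416667⌋ = 3.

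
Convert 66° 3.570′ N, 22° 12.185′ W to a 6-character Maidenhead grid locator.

HP86vb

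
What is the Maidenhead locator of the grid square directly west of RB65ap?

RB55xp

Longitude subsquare a = 0; −1 → -1, wraps to 23 = x, carry into square.
Longitude square 6; −1 → 5.
The latitude characters are unchanged.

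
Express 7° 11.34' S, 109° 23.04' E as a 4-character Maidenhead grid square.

Offset from 180°W / 90°S: lon 289.38°, lat 82.81°.
Field: lon ⌊289.38/20⌋ = 14 → O; lat ⌊82.81/10⌋ = 8 → I.
Square: lon ⌊9.38/2⌋ = 4; lat ⌊2.81/1⌋ = 2.

OI42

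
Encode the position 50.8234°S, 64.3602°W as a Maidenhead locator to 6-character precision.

FD79te

Shift to the Maidenhead origin (180°W, 90°S): lon 115.6398, lat 39.1766.
Field: 115.6398/20 → 5 → F, 39.1766/10 → 3 → D; chars FD.
Square: 15.6398/2 → 7, 9.1766/1 → 9; chars 79.
Subsquare: 1.6398/0.0833333 → 19 → t, 0.1766/0.0416667 → 4 → e; chars te.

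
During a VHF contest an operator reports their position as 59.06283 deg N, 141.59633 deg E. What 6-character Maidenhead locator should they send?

QO09tb

Offset from 180°W / 90°S: lon 321.5963°, lat 149.0628°.
Field: lon ⌊321.5963/20⌋ = 16 → Q; lat ⌊149.0628/10⌋ = 14 → O.
Square: lon ⌊1.5963/2⌋ = 0; lat ⌊9.0628/1⌋ = 9.
Subsquare: lon ⌊1.5963/0.0833333⌋ = 19 → t; lat ⌊0.0628/0.0416667⌋ = 1 → b.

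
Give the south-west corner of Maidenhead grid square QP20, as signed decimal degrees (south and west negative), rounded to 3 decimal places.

Field Q=16, P=15: +16·20° lon, +15·10° lat → SW at lon 140°, lat 60°.
Square 2, 0: +2·2° lon, +0·1° lat → SW at lon 144°, lat 60°.
latitude 60.000, longitude 144.000.

60.000, 144.000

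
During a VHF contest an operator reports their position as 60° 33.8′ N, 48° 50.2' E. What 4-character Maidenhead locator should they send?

Shift to the Maidenhead origin (180°W, 90°S): lon 228.84, lat 150.56.
Field: 228.84/20 → 11 → L, 150.56/10 → 15 → P; chars LP.
Square: 8.84/2 → 4, 0.56/1 → 0; chars 40.

LP40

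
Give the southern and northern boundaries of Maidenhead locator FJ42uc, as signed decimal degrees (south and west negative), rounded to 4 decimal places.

2.0833, 2.1250

Field F=5, J=9: +5·20° lon, +9·10° lat → SW at lon -80°, lat 0°.
Square 4, 2: +4·2° lon, +2·1° lat → SW at lon -72°, lat 2°.
Subsquare u=20, c=2: +20·0.0833333° lon, +2·0.0416667° lat → SW at lon -70.3333°, lat 2.08333°.
Cell spans 0.0833333° lon × 0.0416667° lat.
south 2.0833, north 2.1250.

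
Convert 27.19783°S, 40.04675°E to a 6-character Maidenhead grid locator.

LG02at

Shift to the Maidenhead origin (180°W, 90°S): lon 220.0468, lat 62.8022.
Field (20°×10°, letters A–R): 220.0468/20 → 11 → L, 62.8022/10 → 6 → G; chars LG.
Square (2°×1°, digits 0–9): 0.0468/2 → 0, 2.8022/1 → 2; chars 02.
Subsquare (5′×2.5′, letters a–x): 0.0468/0.0833333 → 0 → a, 0.8022/0.0416667 → 19 → t; chars at.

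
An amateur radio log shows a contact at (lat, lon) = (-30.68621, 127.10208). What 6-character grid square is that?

PF39nh

Add 180° to longitude and 90° to latitude: 307.1021, 59.3138.
Field: lon ⌊307.1021/20⌋ = 15 → P; lat ⌊59.3138/10⌋ = 5 → F.
Square: lon ⌊7.1021/2⌋ = 3; lat ⌊9.3138/1⌋ = 9.
Subsquare: lon ⌊1.1021/0.0833333⌋ = 13 → n; lat ⌊0.3138/0.0416667⌋ = 7 → h.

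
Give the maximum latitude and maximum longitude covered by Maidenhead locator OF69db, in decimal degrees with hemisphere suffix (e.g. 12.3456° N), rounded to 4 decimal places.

30.9167° S, 112.3333° E

Field O=14, F=5: +14·20° lon, +5·10° lat → SW at lon 100°, lat -40°.
Square 6, 9: +6·2° lon, +9·1° lat → SW at lon 112°, lat -31°.
Subsquare d=3, b=1: +3·0.0833333° lon, +1·0.0416667° lat → SW at lon 112.25°, lat -30.9583°.
Cell spans 0.0833333° lon × 0.0416667° lat. NE corner is SW corner plus one full cell.
latitude 30.9167° S, longitude 112.3333° E.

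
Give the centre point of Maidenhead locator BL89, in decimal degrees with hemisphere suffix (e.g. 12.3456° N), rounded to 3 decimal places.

29.500° N, 143.000° W

Field B=1, L=11: +1·20° lon, +11·10° lat → SW at lon -160°, lat 20°.
Square 8, 9: +8·2° lon, +9·1° lat → SW at lon -144°, lat 29°.
Cell spans 2° lon × 1° lat. Centre is SW corner plus half of each.
latitude 29.500° N, longitude 143.000° W.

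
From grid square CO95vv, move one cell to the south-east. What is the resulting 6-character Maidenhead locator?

Longitude subsquare v = 21; +1 → 22 = w.
Latitude subsquare v = 21; −1 → 20 = u.

CO95wu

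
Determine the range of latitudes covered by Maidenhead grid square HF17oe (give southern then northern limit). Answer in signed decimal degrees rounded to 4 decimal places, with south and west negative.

-32.8333, -32.7917

Field H=7, F=5: +7·20° lon, +5·10° lat → SW at lon -40°, lat -40°.
Square 1, 7: +1·2° lon, +7·1° lat → SW at lon -38°, lat -33°.
Subsquare o=14, e=4: +14·0.0833333° lon, +4·0.0416667° lat → SW at lon -36.8333°, lat -32.8333°.
Cell spans 0.0833333° lon × 0.0416667° lat.
south -32.8333, north -32.7917.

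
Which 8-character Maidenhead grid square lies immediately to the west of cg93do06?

Longitude extended square 0; −1 → -1, wraps to 9, carry into subsquare.
Longitude subsquare d = 3; −1 → 2 = c.
The latitude characters are unchanged.

CG93co96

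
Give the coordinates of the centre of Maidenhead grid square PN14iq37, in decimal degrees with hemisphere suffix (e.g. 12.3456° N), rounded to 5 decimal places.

44.69792° N, 122.69583° E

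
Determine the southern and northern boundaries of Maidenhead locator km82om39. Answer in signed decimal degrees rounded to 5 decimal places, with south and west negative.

32.53750, 32.54167

Field K=10, M=12: +10·20° lon, +12·10° lat → SW at lon 20°, lat 30°.
Square 8, 2: +8·2° lon, +2·1° lat → SW at lon 36°, lat 32°.
Subsquare o=14, m=12: +14·0.0833333° lon, +12·0.0416667° lat → SW at lon 37.1667°, lat 32.5°.
Extended square 3, 9: +3·0.00833333° lon, +9·0.00416667° lat → SW at lon 37.1917°, lat 32.5375°.
Cell spans 0.00833333° lon × 0.00416667° lat.
south 32.53750, north 32.54167.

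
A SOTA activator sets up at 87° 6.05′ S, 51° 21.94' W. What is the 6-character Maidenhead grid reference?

GA42hv

Add 180° to longitude and 90° to latitude: 128.6343, 2.8992.
Field (20°×10°, letters A–R): lon ⌊128.6343/20⌋ = 6 → G; lat ⌊2.8992/10⌋ = 0 → A.
Square (2°×1°, digits 0–9): lon ⌊8.6343/2⌋ = 4; lat ⌊2.8992/1⌋ = 2.
Subsquare (5′×2.5′, letters a–x): lon ⌊0.6343/0.0833333⌋ = 7 → h; lat ⌊0.8992/0.0416667⌋ = 21 → v.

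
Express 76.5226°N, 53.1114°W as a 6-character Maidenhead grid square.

GQ36km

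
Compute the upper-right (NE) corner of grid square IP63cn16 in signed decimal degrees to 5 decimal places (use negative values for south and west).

63.57083, -7.81667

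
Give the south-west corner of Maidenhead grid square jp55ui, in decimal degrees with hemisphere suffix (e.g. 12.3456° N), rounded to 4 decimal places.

65.3333° N, 11.6667° E

Field J=9, P=15: +9·20° lon, +15·10° lat → SW at lon 0°, lat 60°.
Square 5, 5: +5·2° lon, +5·1° lat → SW at lon 10°, lat 65°.
Subsquare u=20, i=8: +20·0.0833333° lon, +8·0.0416667° lat → SW at lon 11.6667°, lat 65.3333°.
latitude 65.3333° N, longitude 11.6667° E.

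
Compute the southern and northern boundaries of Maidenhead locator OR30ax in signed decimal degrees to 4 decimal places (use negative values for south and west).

80.9583, 81.0000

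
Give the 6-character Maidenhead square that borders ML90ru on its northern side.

Latitude subsquare u = 20; +1 → 21 = v.
The longitude characters are unchanged.

ML90rv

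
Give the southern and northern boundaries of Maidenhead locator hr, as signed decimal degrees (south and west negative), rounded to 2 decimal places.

80.00, 90.00

Field H=7, R=17: +7·20° lon, +17·10° lat → SW at lon -40°, lat 80°.
Cell spans 20° lon × 10° lat.
south 80.00, north 90.00.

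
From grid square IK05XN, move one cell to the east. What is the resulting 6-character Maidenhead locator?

Longitude subsquare x = 23; +1 → 24, wraps to 0 = a, carry into square.
Longitude square 0; +1 → 1.
The latitude characters are unchanged.

IK15an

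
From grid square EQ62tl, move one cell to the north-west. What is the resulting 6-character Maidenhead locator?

EQ62sm

Longitude subsquare t = 19; −1 → 18 = s.
Latitude subsquare l = 11; +1 → 12 = m.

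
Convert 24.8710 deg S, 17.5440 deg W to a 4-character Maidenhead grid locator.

Add 180° to longitude and 90° to latitude: 162.46, 65.13.
Field (20°×10°, letters A–R): 162.46/20 → 8 → I, 65.13/10 → 6 → G; chars IG.
Square (2°×1°, digits 0–9): 2.46/2 → 1, 5.13/1 → 5; chars 15.

IG15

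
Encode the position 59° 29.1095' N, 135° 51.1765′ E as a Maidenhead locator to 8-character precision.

PO79wl26

Shift to the Maidenhead origin (180°W, 90°S): lon 315.85294, lat 149.48516.
Field: lon ⌊315.85294/20⌋ = 15 → P; lat ⌊149.48516/10⌋ = 14 → O.
Square: lon ⌊15.85294/2⌋ = 7; lat ⌊9.48516/1⌋ = 9.
Subsquare: lon ⌊1.85294/0.0833333⌋ = 22 → w; lat ⌊0.48516/0.0416667⌋ = 11 → l.
Extended square: lon ⌊0.01961/0.00833333⌋ = 2; lat ⌊0.02683/0.00416667⌋ = 6.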